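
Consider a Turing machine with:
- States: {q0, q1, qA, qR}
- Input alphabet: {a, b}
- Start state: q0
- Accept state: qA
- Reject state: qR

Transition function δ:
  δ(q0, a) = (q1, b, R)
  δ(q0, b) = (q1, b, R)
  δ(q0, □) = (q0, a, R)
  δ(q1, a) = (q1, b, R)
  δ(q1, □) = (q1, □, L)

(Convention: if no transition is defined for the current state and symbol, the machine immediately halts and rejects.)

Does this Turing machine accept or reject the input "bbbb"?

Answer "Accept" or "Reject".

Execution trace:
Initial: [q0]bbbb
Step 1: δ(q0, b) = (q1, b, R) → b[q1]bbb

No transition is defined for δ(q1, b). By convention the machine halts and rejects.

Answer: Reject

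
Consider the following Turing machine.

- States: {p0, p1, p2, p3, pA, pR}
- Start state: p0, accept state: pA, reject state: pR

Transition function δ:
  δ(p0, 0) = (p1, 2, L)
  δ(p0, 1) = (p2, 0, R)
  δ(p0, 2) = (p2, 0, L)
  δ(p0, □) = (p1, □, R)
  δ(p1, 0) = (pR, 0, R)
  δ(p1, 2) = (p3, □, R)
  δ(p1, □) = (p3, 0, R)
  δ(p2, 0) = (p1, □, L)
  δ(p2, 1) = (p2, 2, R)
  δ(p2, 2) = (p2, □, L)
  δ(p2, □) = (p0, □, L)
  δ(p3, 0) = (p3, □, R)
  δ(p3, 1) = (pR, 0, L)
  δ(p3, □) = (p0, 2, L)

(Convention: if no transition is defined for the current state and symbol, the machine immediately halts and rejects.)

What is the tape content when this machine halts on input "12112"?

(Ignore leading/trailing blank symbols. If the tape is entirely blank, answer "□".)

Execution trace:
Initial: [p0]12112
Step 1: δ(p0, 1) = (p2, 0, R) → 0[p2]2112
Step 2: δ(p2, 2) = (p2, □, L) → [p2]0□112
Step 3: δ(p2, 0) = (p1, □, L) → [p1]□□□112
Step 4: δ(p1, □) = (p3, 0, R) → 0[p3]□□112
Step 5: δ(p3, □) = (p0, 2, L) → [p0]02□112
Step 6: δ(p0, 0) = (p1, 2, L) → [p1]□22□112
Step 7: δ(p1, □) = (p3, 0, R) → 0[p3]22□112

No transition is defined for δ(p3, 2). By convention the machine halts and rejects.

Final tape (ignoring leading/trailing blanks): 022□112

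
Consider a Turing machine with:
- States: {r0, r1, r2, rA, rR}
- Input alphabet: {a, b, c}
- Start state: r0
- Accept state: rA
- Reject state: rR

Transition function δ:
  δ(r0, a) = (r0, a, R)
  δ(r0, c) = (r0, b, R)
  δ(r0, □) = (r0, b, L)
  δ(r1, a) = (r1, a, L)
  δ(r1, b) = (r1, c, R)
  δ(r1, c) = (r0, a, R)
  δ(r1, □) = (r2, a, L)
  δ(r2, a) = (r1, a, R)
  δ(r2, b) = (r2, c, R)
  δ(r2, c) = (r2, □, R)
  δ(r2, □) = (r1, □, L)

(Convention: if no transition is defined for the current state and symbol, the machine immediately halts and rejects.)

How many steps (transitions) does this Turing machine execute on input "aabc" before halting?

Execution trace:
Initial: [r0]aabc
Step 1: δ(r0, a) = (r0, a, R) → a[r0]abc
Step 2: δ(r0, a) = (r0, a, R) → aa[r0]bc

No transition is defined for δ(r0, b). By convention the machine halts and rejects.

The machine executed 2 steps before halting.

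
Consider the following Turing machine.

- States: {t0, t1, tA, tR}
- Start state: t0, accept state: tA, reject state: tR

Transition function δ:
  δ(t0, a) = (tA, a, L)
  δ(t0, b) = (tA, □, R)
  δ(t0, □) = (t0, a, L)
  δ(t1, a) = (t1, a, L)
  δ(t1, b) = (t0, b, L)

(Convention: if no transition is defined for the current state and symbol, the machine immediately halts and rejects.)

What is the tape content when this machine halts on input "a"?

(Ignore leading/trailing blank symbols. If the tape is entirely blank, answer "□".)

Execution trace:
Initial: [t0]a
Step 1: δ(t0, a) = (tA, a, L) → [tA]□a

The machine reaches the accept state tA and halts.

Final tape (ignoring leading/trailing blanks): a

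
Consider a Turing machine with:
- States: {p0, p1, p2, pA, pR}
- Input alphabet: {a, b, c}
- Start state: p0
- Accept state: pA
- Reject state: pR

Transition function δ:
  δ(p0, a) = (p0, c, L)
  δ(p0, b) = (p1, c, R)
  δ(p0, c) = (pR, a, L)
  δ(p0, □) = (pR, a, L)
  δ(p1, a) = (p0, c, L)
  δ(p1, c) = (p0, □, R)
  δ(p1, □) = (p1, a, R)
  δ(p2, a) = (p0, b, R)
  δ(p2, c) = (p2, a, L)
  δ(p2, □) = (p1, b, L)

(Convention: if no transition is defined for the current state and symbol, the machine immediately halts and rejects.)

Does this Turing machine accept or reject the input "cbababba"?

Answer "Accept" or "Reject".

Execution trace:
Initial: [p0]cbababba
Step 1: δ(p0, c) = (pR, a, L) → [pR]□abababba

The machine reaches the reject state pR and halts.

Answer: Reject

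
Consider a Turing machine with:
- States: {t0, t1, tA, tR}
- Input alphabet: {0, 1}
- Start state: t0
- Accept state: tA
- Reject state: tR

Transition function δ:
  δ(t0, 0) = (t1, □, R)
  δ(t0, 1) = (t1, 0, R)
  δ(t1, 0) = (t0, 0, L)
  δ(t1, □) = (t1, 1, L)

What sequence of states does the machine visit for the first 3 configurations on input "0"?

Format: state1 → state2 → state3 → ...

Execution trace:
Initial: [t0]0
Step 1: δ(t0, 0) = (t1, □, R) → □[t1]□
Step 2: δ(t1, □) = (t1, 1, L) → [t1]□1

State sequence: t0 → t1 → t1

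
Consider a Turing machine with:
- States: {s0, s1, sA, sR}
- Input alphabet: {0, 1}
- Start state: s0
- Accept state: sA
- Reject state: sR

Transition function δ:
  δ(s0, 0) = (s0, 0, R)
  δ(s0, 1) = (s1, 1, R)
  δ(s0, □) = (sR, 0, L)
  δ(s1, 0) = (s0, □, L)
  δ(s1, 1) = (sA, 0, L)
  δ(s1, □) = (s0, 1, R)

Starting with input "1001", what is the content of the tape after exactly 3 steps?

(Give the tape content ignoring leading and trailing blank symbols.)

Execution trace:
Initial: [s0]1001
Step 1: δ(s0, 1) = (s1, 1, R) → 1[s1]001
Step 2: δ(s1, 0) = (s0, □, L) → [s0]1□01
Step 3: δ(s0, 1) = (s1, 1, R) → 1[s1]□01

After 3 steps, the tape (ignoring leading/trailing blanks) is: 1□01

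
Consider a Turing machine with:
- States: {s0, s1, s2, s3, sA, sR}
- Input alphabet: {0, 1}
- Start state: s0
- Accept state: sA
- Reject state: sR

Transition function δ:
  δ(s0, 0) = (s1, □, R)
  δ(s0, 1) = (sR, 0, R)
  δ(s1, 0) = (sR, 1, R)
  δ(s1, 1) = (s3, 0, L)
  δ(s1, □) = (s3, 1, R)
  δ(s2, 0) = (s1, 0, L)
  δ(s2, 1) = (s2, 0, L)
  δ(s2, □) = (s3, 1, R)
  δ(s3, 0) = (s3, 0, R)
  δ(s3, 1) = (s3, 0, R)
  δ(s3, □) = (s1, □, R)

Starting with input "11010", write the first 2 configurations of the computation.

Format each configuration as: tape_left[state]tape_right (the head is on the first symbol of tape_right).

Transitions applied:
Step 1: δ(s0, 1) = (sR, 0, R)

The first 2 configurations are:
[s0]11010 ⊢ 0[sR]1010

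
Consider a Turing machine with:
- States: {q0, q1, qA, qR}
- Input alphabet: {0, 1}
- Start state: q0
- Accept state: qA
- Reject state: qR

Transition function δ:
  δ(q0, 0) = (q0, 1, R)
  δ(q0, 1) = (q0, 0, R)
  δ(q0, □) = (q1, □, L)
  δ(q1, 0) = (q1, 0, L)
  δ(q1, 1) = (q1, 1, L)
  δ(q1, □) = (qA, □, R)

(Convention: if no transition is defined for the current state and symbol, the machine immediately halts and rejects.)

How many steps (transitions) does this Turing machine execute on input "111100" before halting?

Execution trace:
Initial: [q0]111100
Step 1: δ(q0, 1) = (q0, 0, R) → 0[q0]11100
Step 2: δ(q0, 1) = (q0, 0, R) → 00[q0]1100
Step 3: δ(q0, 1) = (q0, 0, R) → 000[q0]100
Step 4: δ(q0, 1) = (q0, 0, R) → 0000[q0]00
Step 5: δ(q0, 0) = (q0, 1, R) → 00001[q0]0
Step 6: δ(q0, 0) = (q0, 1, R) → 000011[q0]□
Step 7: δ(q0, □) = (q1, □, L) → 00001[q1]1□
Step 8: δ(q1, 1) = (q1, 1, L) → 0000[q1]11□
Step 9: δ(q1, 1) = (q1, 1, L) → 000[q1]011□
Step 10: δ(q1, 0) = (q1, 0, L) → 00[q1]0011□
Step 11: δ(q1, 0) = (q1, 0, L) → 0[q1]00011□
Step 12: δ(q1, 0) = (q1, 0, L) → [q1]000011□
Step 13: δ(q1, 0) = (q1, 0, L) → [q1]□000011□
Step 14: δ(q1, □) = (qA, □, R) → □[qA]000011□

The machine reaches the accept state qA and halts.

The machine executed 14 steps before halting.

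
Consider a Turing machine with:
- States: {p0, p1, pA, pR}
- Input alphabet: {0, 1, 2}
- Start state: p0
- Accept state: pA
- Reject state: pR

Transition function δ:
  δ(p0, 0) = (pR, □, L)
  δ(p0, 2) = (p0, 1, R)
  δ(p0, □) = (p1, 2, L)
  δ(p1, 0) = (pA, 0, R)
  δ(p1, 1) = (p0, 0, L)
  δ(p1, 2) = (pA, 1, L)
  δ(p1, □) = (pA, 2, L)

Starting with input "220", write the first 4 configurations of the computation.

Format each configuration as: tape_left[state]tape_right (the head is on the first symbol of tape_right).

Transitions applied:
Step 1: δ(p0, 2) = (p0, 1, R)
Step 2: δ(p0, 2) = (p0, 1, R)
Step 3: δ(p0, 0) = (pR, □, L)

The first 4 configurations are:
[p0]220 ⊢ 1[p0]20 ⊢ 11[p0]0 ⊢ 1[pR]1□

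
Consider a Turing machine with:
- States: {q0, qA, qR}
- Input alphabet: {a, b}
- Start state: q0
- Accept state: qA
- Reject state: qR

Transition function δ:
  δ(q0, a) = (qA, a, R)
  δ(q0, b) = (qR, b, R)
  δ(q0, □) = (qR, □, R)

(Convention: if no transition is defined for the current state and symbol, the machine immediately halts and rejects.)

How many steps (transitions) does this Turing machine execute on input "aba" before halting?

Execution trace:
Initial: [q0]aba
Step 1: δ(q0, a) = (qA, a, R) → a[qA]ba

The machine reaches the accept state qA and halts.

The machine executed 1 step before halting.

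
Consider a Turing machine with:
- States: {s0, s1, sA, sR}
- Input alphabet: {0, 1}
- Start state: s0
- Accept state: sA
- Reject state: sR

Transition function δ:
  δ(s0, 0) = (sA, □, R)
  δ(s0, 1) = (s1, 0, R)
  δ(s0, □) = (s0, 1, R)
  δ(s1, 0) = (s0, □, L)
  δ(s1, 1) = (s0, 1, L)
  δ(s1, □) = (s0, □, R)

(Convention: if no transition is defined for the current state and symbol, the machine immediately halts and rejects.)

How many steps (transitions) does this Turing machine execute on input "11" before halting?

Execution trace:
Initial: [s0]11
Step 1: δ(s0, 1) = (s1, 0, R) → 0[s1]1
Step 2: δ(s1, 1) = (s0, 1, L) → [s0]01
Step 3: δ(s0, 0) = (sA, □, R) → □[sA]1

The machine reaches the accept state sA and halts.

The machine executed 3 steps before halting.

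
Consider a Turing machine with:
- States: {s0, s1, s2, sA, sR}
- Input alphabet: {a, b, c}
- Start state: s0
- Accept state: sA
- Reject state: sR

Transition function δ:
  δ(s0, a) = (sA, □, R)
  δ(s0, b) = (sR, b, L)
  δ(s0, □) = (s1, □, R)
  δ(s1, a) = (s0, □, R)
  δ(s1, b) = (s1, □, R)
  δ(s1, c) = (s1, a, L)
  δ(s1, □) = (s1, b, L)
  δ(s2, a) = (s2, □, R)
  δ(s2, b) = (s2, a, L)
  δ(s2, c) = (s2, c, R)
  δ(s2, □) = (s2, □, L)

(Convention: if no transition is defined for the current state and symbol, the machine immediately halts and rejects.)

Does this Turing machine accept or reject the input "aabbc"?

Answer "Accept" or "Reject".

Execution trace:
Initial: [s0]aabbc
Step 1: δ(s0, a) = (sA, □, R) → □[sA]abbc

The machine reaches the accept state sA and halts.

Answer: Accept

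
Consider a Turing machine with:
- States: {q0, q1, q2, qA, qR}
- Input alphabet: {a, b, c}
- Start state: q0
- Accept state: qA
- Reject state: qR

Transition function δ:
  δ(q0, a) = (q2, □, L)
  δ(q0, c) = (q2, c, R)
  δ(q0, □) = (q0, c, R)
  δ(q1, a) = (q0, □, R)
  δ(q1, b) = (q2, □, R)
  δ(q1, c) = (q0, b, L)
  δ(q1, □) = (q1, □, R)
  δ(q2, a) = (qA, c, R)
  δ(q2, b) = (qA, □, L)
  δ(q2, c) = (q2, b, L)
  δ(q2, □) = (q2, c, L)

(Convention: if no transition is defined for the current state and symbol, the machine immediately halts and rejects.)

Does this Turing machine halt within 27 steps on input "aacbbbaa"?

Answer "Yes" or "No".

Execution trace:
Initial: [q0]aacbbbaa
Step 1: δ(q0, a) = (q2, □, L) → [q2]□□acbbbaa
Step 2: δ(q2, □) = (q2, c, L) → [q2]□c□acbbbaa
Step 3: δ(q2, □) = (q2, c, L) → [q2]□cc□acbbbaa
Step 4: δ(q2, □) = (q2, c, L) → [q2]□ccc□acbbbaa
Step 5: δ(q2, □) = (q2, c, L) → [q2]□cccc□acbbbaa
Step 6: δ(q2, □) = (q2, c, L) → [q2]□ccccc□acbbbaa
Step 7: δ(q2, □) = (q2, c, L) → [q2]□cccccc□acbbbaa
Step 8: δ(q2, □) = (q2, c, L) → [q2]□ccccccc□acbbbaa
Step 9: δ(q2, □) = (q2, c, L) → [q2]□cccccccc□acbbbaa
Step 10: δ(q2, □) = (q2, c, L) → [q2]□ccccccccc□acbbbaa
Step 11: δ(q2, □) = (q2, c, L) → [q2]□cccccccccc□acbbbaa
Step 12: δ(q2, □) = (q2, c, L) → [q2]□ccccccccccc□acbbbaa
Step 13: δ(q2, □) = (q2, c, L) → [q2]□cccccccccccc□acbbbaa
Step 14: δ(q2, □) = (q2, c, L) → [q2]□ccccccccccccc□acbbbaa
Step 15: δ(q2, □) = (q2, c, L) → [q2]□cccccccccccccc□acbbbaa
Step 16: δ(q2, □) = (q2, c, L) → [q2]□ccccccccccccccc□acbbbaa
Step 17: δ(q2, □) = (q2, c, L) → [q2]□cccccccccccccccc□acbbbaa
Step 18: δ(q2, □) = (q2, c, L) → [q2]□ccccccccccccccccc□acbbbaa
Step 19: δ(q2, □) = (q2, c, L) → [q2]□cccccccccccccccccc□acbbbaa
Step 20: δ(q2, □) = (q2, c, L) → [q2]□ccccccccccccccccccc□acbbbaa
Step 21: δ(q2, □) = (q2, c, L) → [q2]□cccccccccccccccccccc□acbbbaa
Step 22: δ(q2, □) = (q2, c, L) → [q2]□ccccccccccccccccccccc□acbbbaa
Step 23: δ(q2, □) = (q2, c, L) → [q2]□cccccccccccccccccccccc□acbbbaa
Step 24: δ(q2, □) = (q2, c, L) → [q2]□ccccccccccccccccccccccc□acbbbaa
Step 25: δ(q2, □) = (q2, c, L) → [q2]□cccccccccccccccccccccccc□acbbbaa
Step 26: δ(q2, □) = (q2, c, L) → [q2]□ccccccccccccccccccccccccc□acbbbaa
Step 27: δ(q2, □) = (q2, c, L) → [q2]□cccccccccccccccccccccccccc□acbbbaa

The machine has not reached a halting state after 27 steps.
The machine did not halt within the 27-step bound.

Answer: No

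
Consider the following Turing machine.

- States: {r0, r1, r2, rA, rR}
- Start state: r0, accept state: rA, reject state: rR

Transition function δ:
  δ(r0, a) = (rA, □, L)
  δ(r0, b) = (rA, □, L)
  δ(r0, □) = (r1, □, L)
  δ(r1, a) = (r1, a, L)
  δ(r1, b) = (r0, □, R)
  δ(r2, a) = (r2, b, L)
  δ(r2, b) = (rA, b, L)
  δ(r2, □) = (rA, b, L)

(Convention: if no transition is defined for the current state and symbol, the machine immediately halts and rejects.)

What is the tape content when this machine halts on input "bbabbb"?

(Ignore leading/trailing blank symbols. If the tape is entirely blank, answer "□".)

Execution trace:
Initial: [r0]bbabbb
Step 1: δ(r0, b) = (rA, □, L) → [rA]□□babbb

The machine reaches the accept state rA and halts.

Final tape (ignoring leading/trailing blanks): babbb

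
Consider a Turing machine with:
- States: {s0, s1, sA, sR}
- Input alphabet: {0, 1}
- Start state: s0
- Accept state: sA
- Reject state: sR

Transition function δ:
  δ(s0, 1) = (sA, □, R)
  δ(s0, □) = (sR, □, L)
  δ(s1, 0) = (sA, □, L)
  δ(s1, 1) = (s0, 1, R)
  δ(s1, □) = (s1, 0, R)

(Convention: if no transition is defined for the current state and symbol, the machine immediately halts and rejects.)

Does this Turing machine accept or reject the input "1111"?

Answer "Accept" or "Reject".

Execution trace:
Initial: [s0]1111
Step 1: δ(s0, 1) = (sA, □, R) → □[sA]111

The machine reaches the accept state sA and halts.

Answer: Accept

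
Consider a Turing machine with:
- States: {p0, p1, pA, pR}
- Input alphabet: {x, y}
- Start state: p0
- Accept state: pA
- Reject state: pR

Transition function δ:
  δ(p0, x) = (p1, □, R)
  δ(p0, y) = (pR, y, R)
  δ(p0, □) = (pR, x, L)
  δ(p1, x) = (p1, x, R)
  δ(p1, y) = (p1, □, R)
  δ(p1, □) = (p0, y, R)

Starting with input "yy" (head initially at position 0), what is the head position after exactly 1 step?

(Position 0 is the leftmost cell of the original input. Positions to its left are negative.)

Execution trace (head position shown):
Step 0: [p0]yy  (head at position 0)
Step 1: move right → y[pR]y  (head at position 1)

After 1 step, the head is at position 1.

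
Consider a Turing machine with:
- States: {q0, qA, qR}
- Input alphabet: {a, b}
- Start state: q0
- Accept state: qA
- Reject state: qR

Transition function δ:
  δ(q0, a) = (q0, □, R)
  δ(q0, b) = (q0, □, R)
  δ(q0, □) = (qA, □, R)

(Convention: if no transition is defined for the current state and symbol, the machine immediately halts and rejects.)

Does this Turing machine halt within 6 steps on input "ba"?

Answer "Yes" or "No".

Execution trace:
Initial: [q0]ba
Step 1: δ(q0, b) = (q0, □, R) → □[q0]a
Step 2: δ(q0, a) = (q0, □, R) → □□[q0]□
Step 3: δ(q0, □) = (qA, □, R) → □□□[qA]□

The machine reaches the accept state qA and halts.
The machine halted after 3 steps (within the 6-step bound).

Answer: Yes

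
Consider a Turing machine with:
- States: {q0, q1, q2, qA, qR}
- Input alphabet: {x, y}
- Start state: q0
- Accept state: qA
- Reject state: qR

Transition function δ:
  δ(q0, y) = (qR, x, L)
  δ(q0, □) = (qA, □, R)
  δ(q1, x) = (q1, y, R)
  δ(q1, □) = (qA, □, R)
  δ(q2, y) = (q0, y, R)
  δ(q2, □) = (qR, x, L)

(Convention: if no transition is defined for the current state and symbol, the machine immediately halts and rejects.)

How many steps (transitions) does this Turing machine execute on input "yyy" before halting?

Execution trace:
Initial: [q0]yyy
Step 1: δ(q0, y) = (qR, x, L) → [qR]□xyy

The machine reaches the reject state qR and halts.

The machine executed 1 step before halting.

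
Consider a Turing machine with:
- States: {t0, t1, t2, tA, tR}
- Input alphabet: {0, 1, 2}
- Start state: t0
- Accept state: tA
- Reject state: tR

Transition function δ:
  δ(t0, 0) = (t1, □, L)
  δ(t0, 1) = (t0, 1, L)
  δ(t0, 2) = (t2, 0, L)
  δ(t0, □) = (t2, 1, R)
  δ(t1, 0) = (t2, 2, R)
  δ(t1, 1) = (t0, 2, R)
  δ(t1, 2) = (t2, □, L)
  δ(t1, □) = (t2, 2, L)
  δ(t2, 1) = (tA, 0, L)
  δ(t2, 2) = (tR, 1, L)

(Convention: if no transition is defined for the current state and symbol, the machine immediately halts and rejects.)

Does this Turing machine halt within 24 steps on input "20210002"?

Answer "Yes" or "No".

Execution trace:
Initial: [t0]20210002
Step 1: δ(t0, 2) = (t2, 0, L) → [t2]□00210002

No transition is defined for δ(t2, □). By convention the machine halts and rejects.
The machine halted after 1 step (within the 24-step bound).

Answer: Yes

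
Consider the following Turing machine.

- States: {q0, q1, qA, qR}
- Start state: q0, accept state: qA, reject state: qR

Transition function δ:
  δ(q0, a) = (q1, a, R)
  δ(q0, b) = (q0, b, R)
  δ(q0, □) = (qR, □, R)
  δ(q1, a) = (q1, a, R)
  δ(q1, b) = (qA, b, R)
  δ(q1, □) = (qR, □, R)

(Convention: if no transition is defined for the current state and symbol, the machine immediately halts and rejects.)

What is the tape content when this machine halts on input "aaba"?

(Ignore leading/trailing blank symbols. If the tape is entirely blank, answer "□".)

Execution trace:
Initial: [q0]aaba
Step 1: δ(q0, a) = (q1, a, R) → a[q1]aba
Step 2: δ(q1, a) = (q1, a, R) → aa[q1]ba
Step 3: δ(q1, b) = (qA, b, R) → aab[qA]a

The machine reaches the accept state qA and halts.

Final tape (ignoring leading/trailing blanks): aaba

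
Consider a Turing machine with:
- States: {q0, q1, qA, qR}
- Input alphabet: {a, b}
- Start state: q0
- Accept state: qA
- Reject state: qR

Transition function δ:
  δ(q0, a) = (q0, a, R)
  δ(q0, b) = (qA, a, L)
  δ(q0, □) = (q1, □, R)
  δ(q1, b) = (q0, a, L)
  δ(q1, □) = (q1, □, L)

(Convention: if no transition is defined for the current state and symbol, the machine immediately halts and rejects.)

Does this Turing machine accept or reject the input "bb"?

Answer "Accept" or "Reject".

Execution trace:
Initial: [q0]bb
Step 1: δ(q0, b) = (qA, a, L) → [qA]□ab

The machine reaches the accept state qA and halts.

Answer: Accept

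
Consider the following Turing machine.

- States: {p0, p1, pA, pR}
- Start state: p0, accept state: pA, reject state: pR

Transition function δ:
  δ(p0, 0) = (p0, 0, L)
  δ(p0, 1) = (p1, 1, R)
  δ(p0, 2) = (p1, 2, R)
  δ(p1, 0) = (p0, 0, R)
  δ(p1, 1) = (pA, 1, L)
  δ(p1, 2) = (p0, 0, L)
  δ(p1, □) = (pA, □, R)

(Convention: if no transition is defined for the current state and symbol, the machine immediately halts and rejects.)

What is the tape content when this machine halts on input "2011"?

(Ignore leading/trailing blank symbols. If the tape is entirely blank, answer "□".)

Execution trace:
Initial: [p0]2011
Step 1: δ(p0, 2) = (p1, 2, R) → 2[p1]011
Step 2: δ(p1, 0) = (p0, 0, R) → 20[p0]11
Step 3: δ(p0, 1) = (p1, 1, R) → 201[p1]1
Step 4: δ(p1, 1) = (pA, 1, L) → 20[pA]11

The machine reaches the accept state pA and halts.

Final tape (ignoring leading/trailing blanks): 2011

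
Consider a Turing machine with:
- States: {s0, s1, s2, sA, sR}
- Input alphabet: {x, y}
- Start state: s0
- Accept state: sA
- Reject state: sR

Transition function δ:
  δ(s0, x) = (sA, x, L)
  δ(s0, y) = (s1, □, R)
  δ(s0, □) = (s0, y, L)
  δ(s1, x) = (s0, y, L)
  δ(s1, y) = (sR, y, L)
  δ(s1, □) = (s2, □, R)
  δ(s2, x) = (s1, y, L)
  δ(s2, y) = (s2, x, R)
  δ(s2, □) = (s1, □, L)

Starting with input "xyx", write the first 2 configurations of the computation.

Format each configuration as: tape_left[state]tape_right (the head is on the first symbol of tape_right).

Transitions applied:
Step 1: δ(s0, x) = (sA, x, L)

The first 2 configurations are:
[s0]xyx ⊢ [sA]□xyx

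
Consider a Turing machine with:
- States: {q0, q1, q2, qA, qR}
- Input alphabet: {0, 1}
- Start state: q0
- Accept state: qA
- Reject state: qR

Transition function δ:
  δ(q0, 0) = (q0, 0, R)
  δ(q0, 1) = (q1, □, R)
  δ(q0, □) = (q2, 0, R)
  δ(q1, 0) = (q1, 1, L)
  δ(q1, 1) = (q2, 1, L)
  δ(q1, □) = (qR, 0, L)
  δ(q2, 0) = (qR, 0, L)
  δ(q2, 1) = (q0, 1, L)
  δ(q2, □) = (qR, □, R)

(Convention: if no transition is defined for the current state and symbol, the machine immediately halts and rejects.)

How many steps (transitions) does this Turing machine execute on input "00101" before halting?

Execution trace:
Initial: [q0]00101
Step 1: δ(q0, 0) = (q0, 0, R) → 0[q0]0101
Step 2: δ(q0, 0) = (q0, 0, R) → 00[q0]101
Step 3: δ(q0, 1) = (q1, □, R) → 00□[q1]01
Step 4: δ(q1, 0) = (q1, 1, L) → 00[q1]□11
Step 5: δ(q1, □) = (qR, 0, L) → 0[qR]0011

The machine reaches the reject state qR and halts.

The machine executed 5 steps before halting.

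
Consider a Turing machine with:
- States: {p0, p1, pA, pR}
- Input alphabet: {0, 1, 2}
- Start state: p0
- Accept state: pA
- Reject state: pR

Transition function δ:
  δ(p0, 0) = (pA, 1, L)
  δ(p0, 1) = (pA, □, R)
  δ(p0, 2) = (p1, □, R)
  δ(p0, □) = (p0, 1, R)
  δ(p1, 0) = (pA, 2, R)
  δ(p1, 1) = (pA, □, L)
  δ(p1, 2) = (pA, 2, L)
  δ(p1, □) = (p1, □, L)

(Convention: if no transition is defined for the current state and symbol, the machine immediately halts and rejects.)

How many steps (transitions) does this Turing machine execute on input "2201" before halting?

Execution trace:
Initial: [p0]2201
Step 1: δ(p0, 2) = (p1, □, R) → □[p1]201
Step 2: δ(p1, 2) = (pA, 2, L) → [pA]□201

The machine reaches the accept state pA and halts.

The machine executed 2 steps before halting.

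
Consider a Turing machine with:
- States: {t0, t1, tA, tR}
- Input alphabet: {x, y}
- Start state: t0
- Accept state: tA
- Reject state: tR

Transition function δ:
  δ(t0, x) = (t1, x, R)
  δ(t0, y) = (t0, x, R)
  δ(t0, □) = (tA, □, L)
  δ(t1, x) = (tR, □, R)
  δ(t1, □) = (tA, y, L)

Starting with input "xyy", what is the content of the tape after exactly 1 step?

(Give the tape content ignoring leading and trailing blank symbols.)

Execution trace:
Initial: [t0]xyy
Step 1: δ(t0, x) = (t1, x, R) → x[t1]yy

No transition is defined for δ(t1, y). By convention the machine halts and rejects.

After 1 step, the tape (ignoring leading/trailing blanks) is: xyy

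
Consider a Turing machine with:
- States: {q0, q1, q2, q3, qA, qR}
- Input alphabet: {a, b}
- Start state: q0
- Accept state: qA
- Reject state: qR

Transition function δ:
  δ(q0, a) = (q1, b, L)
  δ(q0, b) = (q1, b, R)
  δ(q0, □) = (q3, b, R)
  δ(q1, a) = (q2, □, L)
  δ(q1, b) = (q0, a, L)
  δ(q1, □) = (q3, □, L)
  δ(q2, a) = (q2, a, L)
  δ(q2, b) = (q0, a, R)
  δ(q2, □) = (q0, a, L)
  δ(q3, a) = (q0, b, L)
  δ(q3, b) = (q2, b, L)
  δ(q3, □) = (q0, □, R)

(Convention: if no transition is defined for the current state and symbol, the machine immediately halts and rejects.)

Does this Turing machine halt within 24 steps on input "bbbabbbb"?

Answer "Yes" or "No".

Execution trace:
Initial: [q0]bbbabbbb
Step 1: δ(q0, b) = (q1, b, R) → b[q1]bbabbbb
Step 2: δ(q1, b) = (q0, a, L) → [q0]bababbbb
Step 3: δ(q0, b) = (q1, b, R) → b[q1]ababbbb
Step 4: δ(q1, a) = (q2, □, L) → [q2]b□babbbb
Step 5: δ(q2, b) = (q0, a, R) → a[q0]□babbbb
Step 6: δ(q0, □) = (q3, b, R) → ab[q3]babbbb
Step 7: δ(q3, b) = (q2, b, L) → a[q2]bbabbbb
Step 8: δ(q2, b) = (q0, a, R) → aa[q0]babbbb
Step 9: δ(q0, b) = (q1, b, R) → aab[q1]abbbb
Step 10: δ(q1, a) = (q2, □, L) → aa[q2]b□bbbb
Step 11: δ(q2, b) = (q0, a, R) → aaa[q0]□bbbb
Step 12: δ(q0, □) = (q3, b, R) → aaab[q3]bbbb
Step 13: δ(q3, b) = (q2, b, L) → aaa[q2]bbbbb
Step 14: δ(q2, b) = (q0, a, R) → aaaa[q0]bbbb
Step 15: δ(q0, b) = (q1, b, R) → aaaab[q1]bbb
Step 16: δ(q1, b) = (q0, a, L) → aaaa[q0]babb
Step 17: δ(q0, b) = (q1, b, R) → aaaab[q1]abb
Step 18: δ(q1, a) = (q2, □, L) → aaaa[q2]b□bb
Step 19: δ(q2, b) = (q0, a, R) → aaaaa[q0]□bb
Step 20: δ(q0, □) = (q3, b, R) → aaaaab[q3]bb
Step 21: δ(q3, b) = (q2, b, L) → aaaaa[q2]bbb
Step 22: δ(q2, b) = (q0, a, R) → aaaaaa[q0]bb
Step 23: δ(q0, b) = (q1, b, R) → aaaaaab[q1]b
Step 24: δ(q1, b) = (q0, a, L) → aaaaaa[q0]ba

The machine has not reached a halting state after 24 steps.
The machine did not halt within the 24-step bound.

Answer: No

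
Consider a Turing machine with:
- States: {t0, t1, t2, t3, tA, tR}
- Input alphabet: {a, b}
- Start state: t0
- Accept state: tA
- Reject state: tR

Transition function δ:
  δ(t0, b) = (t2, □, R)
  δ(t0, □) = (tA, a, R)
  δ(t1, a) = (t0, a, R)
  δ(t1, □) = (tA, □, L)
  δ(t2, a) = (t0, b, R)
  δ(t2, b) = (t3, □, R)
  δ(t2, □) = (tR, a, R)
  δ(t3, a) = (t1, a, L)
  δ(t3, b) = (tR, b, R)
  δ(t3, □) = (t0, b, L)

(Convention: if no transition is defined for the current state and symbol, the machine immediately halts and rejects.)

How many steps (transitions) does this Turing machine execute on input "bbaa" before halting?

Execution trace:
Initial: [t0]bbaa
Step 1: δ(t0, b) = (t2, □, R) → □[t2]baa
Step 2: δ(t2, b) = (t3, □, R) → □□[t3]aa
Step 3: δ(t3, a) = (t1, a, L) → □[t1]□aa
Step 4: δ(t1, □) = (tA, □, L) → [tA]□□aa

The machine reaches the accept state tA and halts.

The machine executed 4 steps before halting.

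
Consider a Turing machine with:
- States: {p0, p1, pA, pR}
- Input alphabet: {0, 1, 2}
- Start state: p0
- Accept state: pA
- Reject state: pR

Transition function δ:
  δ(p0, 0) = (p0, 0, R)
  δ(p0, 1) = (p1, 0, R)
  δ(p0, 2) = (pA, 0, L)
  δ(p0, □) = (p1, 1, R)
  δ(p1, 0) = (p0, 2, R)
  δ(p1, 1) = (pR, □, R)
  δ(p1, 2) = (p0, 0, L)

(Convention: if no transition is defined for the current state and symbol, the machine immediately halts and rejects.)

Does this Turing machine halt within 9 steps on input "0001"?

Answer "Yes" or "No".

Execution trace:
Initial: [p0]0001
Step 1: δ(p0, 0) = (p0, 0, R) → 0[p0]001
Step 2: δ(p0, 0) = (p0, 0, R) → 00[p0]01
Step 3: δ(p0, 0) = (p0, 0, R) → 000[p0]1
Step 4: δ(p0, 1) = (p1, 0, R) → 0000[p1]□

No transition is defined for δ(p1, □). By convention the machine halts and rejects.
The machine halted after 4 steps (within the 9-step bound).

Answer: Yes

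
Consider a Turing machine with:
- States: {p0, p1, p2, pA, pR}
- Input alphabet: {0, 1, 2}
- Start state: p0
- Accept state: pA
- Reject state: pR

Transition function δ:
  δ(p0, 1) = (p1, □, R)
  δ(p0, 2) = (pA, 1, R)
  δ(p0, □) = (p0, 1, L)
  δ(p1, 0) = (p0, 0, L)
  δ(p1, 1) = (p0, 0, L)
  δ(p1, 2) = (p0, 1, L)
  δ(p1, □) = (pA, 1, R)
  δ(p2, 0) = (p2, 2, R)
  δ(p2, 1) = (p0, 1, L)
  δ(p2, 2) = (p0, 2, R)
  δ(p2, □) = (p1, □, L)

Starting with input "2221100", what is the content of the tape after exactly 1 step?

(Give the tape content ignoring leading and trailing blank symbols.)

Execution trace:
Initial: [p0]2221100
Step 1: δ(p0, 2) = (pA, 1, R) → 1[pA]221100

The machine reaches the accept state pA and halts.

After 1 step, the tape (ignoring leading/trailing blanks) is: 1221100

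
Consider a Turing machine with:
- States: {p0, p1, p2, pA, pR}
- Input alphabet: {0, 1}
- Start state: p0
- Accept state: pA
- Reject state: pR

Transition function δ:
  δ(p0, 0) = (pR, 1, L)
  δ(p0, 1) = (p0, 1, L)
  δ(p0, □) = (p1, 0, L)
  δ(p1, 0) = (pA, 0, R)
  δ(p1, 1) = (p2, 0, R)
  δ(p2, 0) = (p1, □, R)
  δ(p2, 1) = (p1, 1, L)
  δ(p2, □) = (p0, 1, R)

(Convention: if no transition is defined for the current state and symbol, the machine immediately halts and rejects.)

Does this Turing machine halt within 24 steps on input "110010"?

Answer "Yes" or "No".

Execution trace:
Initial: [p0]110010
Step 1: δ(p0, 1) = (p0, 1, L) → [p0]□110010
Step 2: δ(p0, □) = (p1, 0, L) → [p1]□0110010

No transition is defined for δ(p1, □). By convention the machine halts and rejects.
The machine halted after 2 steps (within the 24-step bound).

Answer: Yes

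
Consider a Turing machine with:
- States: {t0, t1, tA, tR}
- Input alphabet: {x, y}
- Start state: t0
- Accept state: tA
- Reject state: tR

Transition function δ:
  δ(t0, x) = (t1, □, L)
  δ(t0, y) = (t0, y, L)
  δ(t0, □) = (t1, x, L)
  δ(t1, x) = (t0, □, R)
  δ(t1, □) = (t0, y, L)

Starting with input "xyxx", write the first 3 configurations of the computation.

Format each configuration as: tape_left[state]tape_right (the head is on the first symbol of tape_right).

Transitions applied:
Step 1: δ(t0, x) = (t1, □, L)
Step 2: δ(t1, □) = (t0, y, L)

The first 3 configurations are:
[t0]xyxx ⊢ [t1]□□yxx ⊢ [t0]□y□yxx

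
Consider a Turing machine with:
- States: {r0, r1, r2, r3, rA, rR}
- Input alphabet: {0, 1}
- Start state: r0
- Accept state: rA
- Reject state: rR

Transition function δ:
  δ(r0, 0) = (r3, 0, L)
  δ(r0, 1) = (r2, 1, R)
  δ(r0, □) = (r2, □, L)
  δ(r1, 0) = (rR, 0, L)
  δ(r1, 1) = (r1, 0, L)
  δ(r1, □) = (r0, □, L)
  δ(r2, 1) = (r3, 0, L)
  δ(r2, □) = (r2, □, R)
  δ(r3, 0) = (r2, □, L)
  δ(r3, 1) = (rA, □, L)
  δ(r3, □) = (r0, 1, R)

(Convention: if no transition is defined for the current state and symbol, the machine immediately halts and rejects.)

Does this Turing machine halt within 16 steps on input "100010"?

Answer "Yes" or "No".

Execution trace:
Initial: [r0]100010
Step 1: δ(r0, 1) = (r2, 1, R) → 1[r2]00010

No transition is defined for δ(r2, 0). By convention the machine halts and rejects.
The machine halted after 1 step (within the 16-step bound).

Answer: Yes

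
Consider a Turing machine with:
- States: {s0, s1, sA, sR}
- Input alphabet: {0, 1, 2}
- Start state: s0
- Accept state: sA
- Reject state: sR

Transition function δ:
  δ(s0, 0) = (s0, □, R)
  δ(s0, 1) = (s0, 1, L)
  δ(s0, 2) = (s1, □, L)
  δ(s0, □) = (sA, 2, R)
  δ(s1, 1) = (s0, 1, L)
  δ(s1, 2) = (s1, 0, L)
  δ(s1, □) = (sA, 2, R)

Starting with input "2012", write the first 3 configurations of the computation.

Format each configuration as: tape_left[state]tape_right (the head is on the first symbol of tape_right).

Transitions applied:
Step 1: δ(s0, 2) = (s1, □, L)
Step 2: δ(s1, □) = (sA, 2, R)

The first 3 configurations are:
[s0]2012 ⊢ [s1]□□012 ⊢ 2[sA]□012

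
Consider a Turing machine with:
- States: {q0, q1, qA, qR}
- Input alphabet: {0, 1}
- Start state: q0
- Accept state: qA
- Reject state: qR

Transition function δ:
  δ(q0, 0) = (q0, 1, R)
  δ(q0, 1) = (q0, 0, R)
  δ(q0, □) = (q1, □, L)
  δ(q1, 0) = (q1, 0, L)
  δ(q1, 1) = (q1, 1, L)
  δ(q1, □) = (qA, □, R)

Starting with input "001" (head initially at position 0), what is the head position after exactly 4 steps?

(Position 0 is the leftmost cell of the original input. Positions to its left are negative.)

Execution trace (head position shown):
Step 0: [q0]001  (head at position 0)
Step 1: move right → 1[q0]01  (head at position 1)
Step 2: move right → 11[q0]1  (head at position 2)
Step 3: move right → 110[q0]□  (head at position 3)
Step 4: move left → 11[q1]0□  (head at position 2)

After 4 steps, the head is at position 2.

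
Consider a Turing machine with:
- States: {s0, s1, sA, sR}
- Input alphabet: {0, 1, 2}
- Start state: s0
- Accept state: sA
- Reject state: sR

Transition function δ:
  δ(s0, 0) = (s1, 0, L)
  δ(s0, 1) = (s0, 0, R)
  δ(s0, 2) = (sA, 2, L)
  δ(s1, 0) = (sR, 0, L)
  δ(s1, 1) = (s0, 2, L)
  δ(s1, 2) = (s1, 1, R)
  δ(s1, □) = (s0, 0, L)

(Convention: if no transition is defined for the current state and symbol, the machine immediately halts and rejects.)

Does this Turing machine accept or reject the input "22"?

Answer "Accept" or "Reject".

Execution trace:
Initial: [s0]22
Step 1: δ(s0, 2) = (sA, 2, L) → [sA]□22

The machine reaches the accept state sA and halts.

Answer: Accept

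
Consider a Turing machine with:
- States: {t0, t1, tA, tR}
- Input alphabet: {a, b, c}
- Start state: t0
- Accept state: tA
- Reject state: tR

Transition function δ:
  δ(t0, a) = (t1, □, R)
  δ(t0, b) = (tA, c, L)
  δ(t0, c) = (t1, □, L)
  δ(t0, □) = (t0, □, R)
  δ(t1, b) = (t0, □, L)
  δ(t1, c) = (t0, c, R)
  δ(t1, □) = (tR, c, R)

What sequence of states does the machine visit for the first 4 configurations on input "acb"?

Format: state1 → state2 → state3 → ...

Execution trace:
Initial: [t0]acb
Step 1: δ(t0, a) = (t1, □, R) → □[t1]cb
Step 2: δ(t1, c) = (t0, c, R) → □c[t0]b
Step 3: δ(t0, b) = (tA, c, L) → □[tA]cc

The machine reaches the accept state tA and halts.

State sequence: t0 → t1 → t0 → tA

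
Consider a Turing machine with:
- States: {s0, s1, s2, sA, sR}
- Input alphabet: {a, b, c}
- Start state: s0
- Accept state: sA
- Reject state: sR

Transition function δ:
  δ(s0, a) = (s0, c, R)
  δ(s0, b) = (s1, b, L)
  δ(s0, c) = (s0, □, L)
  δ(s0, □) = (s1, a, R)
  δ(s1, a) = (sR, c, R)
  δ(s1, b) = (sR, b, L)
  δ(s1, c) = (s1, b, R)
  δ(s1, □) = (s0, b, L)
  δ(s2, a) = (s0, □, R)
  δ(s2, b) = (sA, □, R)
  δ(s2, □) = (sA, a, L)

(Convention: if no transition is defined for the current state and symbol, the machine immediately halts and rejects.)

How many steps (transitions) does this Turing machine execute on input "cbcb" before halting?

Execution trace:
Initial: [s0]cbcb
Step 1: δ(s0, c) = (s0, □, L) → [s0]□□bcb
Step 2: δ(s0, □) = (s1, a, R) → a[s1]□bcb
Step 3: δ(s1, □) = (s0, b, L) → [s0]abbcb
Step 4: δ(s0, a) = (s0, c, R) → c[s0]bbcb
Step 5: δ(s0, b) = (s1, b, L) → [s1]cbbcb
Step 6: δ(s1, c) = (s1, b, R) → b[s1]bbcb
Step 7: δ(s1, b) = (sR, b, L) → [sR]bbbcb

The machine reaches the reject state sR and halts.

The machine executed 7 steps before halting.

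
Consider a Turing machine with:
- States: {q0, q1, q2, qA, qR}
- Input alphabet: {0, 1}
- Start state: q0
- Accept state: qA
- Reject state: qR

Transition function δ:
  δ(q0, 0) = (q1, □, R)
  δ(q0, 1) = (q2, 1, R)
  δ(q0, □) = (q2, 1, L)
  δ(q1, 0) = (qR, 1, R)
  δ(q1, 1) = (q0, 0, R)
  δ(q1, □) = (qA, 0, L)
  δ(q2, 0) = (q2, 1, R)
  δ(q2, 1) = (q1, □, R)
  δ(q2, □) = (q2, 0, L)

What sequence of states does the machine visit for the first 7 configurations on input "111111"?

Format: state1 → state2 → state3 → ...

Execution trace:
Initial: [q0]111111
Step 1: δ(q0, 1) = (q2, 1, R) → 1[q2]11111
Step 2: δ(q2, 1) = (q1, □, R) → 1□[q1]1111
Step 3: δ(q1, 1) = (q0, 0, R) → 1□0[q0]111
Step 4: δ(q0, 1) = (q2, 1, R) → 1□01[q2]11
Step 5: δ(q2, 1) = (q1, □, R) → 1□01□[q1]1
Step 6: δ(q1, 1) = (q0, 0, R) → 1□01□0[q0]□

State sequence: q0 → q2 → q1 → q0 → q2 → q1 → q0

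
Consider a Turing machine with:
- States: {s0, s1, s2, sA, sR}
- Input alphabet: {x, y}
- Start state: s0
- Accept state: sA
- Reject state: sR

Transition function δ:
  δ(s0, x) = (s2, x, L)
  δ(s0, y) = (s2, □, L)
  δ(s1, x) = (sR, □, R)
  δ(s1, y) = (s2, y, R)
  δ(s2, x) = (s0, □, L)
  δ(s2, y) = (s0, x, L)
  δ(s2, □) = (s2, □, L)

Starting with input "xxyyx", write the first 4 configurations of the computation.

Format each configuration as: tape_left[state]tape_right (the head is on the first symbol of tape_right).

Transitions applied:
Step 1: δ(s0, x) = (s2, x, L)
Step 2: δ(s2, □) = (s2, □, L)
Step 3: δ(s2, □) = (s2, □, L)

The first 4 configurations are:
[s0]xxyyx ⊢ [s2]□xxyyx ⊢ [s2]□□xxyyx ⊢ [s2]□□□xxyyx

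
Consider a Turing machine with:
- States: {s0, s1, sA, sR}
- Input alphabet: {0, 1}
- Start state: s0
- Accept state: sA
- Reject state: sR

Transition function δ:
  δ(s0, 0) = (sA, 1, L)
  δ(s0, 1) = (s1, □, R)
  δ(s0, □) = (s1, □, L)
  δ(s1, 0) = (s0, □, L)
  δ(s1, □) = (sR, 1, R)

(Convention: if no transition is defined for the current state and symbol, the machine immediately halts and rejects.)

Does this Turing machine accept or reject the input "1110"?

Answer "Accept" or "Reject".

Execution trace:
Initial: [s0]1110
Step 1: δ(s0, 1) = (s1, □, R) → □[s1]110

No transition is defined for δ(s1, 1). By convention the machine halts and rejects.

Answer: Reject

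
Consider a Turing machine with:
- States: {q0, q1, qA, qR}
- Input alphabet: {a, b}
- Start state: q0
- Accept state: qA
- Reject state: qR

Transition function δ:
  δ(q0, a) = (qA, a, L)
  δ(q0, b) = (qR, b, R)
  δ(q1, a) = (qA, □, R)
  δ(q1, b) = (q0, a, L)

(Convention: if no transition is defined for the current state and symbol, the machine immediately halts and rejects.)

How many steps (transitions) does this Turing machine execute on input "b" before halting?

Execution trace:
Initial: [q0]b
Step 1: δ(q0, b) = (qR, b, R) → b[qR]□

The machine reaches the reject state qR and halts.

The machine executed 1 step before halting.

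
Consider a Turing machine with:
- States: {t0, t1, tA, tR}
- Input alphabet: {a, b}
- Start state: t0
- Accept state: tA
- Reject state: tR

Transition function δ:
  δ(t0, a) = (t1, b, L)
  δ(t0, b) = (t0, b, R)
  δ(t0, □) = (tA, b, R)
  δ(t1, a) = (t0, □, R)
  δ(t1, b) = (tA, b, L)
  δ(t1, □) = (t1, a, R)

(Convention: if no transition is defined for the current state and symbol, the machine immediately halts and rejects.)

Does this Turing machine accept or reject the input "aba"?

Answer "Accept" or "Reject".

Execution trace:
Initial: [t0]aba
Step 1: δ(t0, a) = (t1, b, L) → [t1]□bba
Step 2: δ(t1, □) = (t1, a, R) → a[t1]bba
Step 3: δ(t1, b) = (tA, b, L) → [tA]abba

The machine reaches the accept state tA and halts.

Answer: Accept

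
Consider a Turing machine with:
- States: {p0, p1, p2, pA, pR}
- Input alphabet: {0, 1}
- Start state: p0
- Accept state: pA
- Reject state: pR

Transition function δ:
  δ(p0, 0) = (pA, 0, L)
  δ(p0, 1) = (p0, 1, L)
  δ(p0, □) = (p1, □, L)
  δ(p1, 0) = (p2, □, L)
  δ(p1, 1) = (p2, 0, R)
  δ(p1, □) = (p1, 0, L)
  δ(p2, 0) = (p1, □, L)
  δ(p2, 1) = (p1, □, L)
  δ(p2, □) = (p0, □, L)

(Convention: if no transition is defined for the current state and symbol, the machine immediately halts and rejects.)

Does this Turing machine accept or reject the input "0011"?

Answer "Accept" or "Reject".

Execution trace:
Initial: [p0]0011
Step 1: δ(p0, 0) = (pA, 0, L) → [pA]□0011

The machine reaches the accept state pA and halts.

Answer: Accept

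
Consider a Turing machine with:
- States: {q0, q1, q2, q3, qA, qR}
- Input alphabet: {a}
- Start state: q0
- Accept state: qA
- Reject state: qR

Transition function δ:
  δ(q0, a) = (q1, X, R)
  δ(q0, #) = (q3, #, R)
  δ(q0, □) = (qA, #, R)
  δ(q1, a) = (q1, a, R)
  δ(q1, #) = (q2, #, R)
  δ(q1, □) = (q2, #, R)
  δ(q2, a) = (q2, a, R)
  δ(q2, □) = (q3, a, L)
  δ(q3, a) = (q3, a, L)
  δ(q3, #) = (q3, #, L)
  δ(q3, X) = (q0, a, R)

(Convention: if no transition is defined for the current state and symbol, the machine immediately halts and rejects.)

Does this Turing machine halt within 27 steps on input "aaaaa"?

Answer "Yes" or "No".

Execution trace:
Initial: [q0]aaaaa
Step 1: δ(q0, a) = (q1, X, R) → X[q1]aaaa
Step 2: δ(q1, a) = (q1, a, R) → Xa[q1]aaa
Step 3: δ(q1, a) = (q1, a, R) → Xaa[q1]aa
Step 4: δ(q1, a) = (q1, a, R) → Xaaa[q1]a
Step 5: δ(q1, a) = (q1, a, R) → Xaaaa[q1]□
Step 6: δ(q1, □) = (q2, #, R) → Xaaaa#[q2]□
Step 7: δ(q2, □) = (q3, a, L) → Xaaaa[q3]#a
Step 8: δ(q3, #) = (q3, #, L) → Xaaa[q3]a#a
Step 9: δ(q3, a) = (q3, a, L) → Xaa[q3]aa#a
Step 10: δ(q3, a) = (q3, a, L) → Xa[q3]aaa#a
Step 11: δ(q3, a) = (q3, a, L) → X[q3]aaaa#a
Step 12: δ(q3, a) = (q3, a, L) → [q3]Xaaaa#a
Step 13: δ(q3, X) = (q0, a, R) → a[q0]aaaa#a
Step 14: δ(q0, a) = (q1, X, R) → aX[q1]aaa#a
Step 15: δ(q1, a) = (q1, a, R) → aXa[q1]aa#a
Step 16: δ(q1, a) = (q1, a, R) → aXaa[q1]a#a
Step 17: δ(q1, a) = (q1, a, R) → aXaaa[q1]#a
Step 18: δ(q1, #) = (q2, #, R) → aXaaa#[q2]a
Step 19: δ(q2, a) = (q2, a, R) → aXaaa#a[q2]□
Step 20: δ(q2, □) = (q3, a, L) → aXaaa#[q3]aa
Step 21: δ(q3, a) = (q3, a, L) → aXaaa[q3]#aa
Step 22: δ(q3, #) = (q3, #, L) → aXaa[q3]a#aa
Step 23: δ(q3, a) = (q3, a, L) → aXa[q3]aa#aa
Step 24: δ(q3, a) = (q3, a, L) → aX[q3]aaa#aa
Step 25: δ(q3, a) = (q3, a, L) → a[q3]Xaaa#aa
Step 26: δ(q3, X) = (q0, a, R) → aa[q0]aaa#aa
Step 27: δ(q0, a) = (q1, X, R) → aaX[q1]aa#aa

The machine has not reached a halting state after 27 steps.
The machine did not halt within the 27-step bound.

Answer: No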